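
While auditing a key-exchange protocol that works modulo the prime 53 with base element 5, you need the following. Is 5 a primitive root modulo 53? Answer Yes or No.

φ(53) = 53 − 1 = 52 = 2^2 · 13.
It suffices to check that the order of 5 is not a proper divisor of 52: compute 5^(52/q) for q ∈ {2, 13}.
5^26 ≡ 52 (mod 53)  [q = 2: ≢ 1 ✓]
5^4 ≡ 42 (mod 53)  [q = 13: ≢ 1 ✓]
Every test exponent gives a nontrivial residue, hence 5 generates the full group.

Yes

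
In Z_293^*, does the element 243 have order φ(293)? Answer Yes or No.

φ(293) = 293 − 1 = 292 = 2^2 · 73.
An element g generates (Z/293Z)^× iff g^(292/q) ≢ 1 (mod 293) for each prime q ∈ {2, 73}.
243^146 ≡ 292 (mod 293)  [q = 2: ≢ 1 ✓]
243^4 ≡ 17 (mod 293)  [q = 73: ≢ 1 ✓]
Every test exponent gives a nontrivial residue, hence 243 generates the full group.

Yes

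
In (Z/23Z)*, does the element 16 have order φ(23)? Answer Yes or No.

φ(23) = 23 − 1 = 22 = 2 · 11.
Test 16^(22/q) mod 23 for each prime factor q of 22:
16^11 ≡ 1 (mod 23)  [q = 2: ≡ 1 ✗]
16^2 ≡ 3 (mod 23)  [q = 11: ≢ 1 ✓]
Since 16^11 ≡ 1, the order of 16 divides 11 < 22, so 16 is not a primitive root.

No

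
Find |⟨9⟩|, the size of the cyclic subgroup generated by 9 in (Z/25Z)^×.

The order of 9 must divide φ(25) = φ(5^2) = 5·(5−1) = 20 = 2^2 · 5.
Divisors of 20: 1, 2, 4, 5, 10, 20.
Evaluate successive powers at the divisors of 20:
9^1 ≡ 9 (mod 25)
9^2 ≡ 6 (mod 25)
9^4 ≡ 11 (mod 25)
9^5 ≡ 24 (mod 25)
9^10 ≡ 1 (mod 25) ✓
The smallest such exponent is 10, so the order of 9 is 10.

10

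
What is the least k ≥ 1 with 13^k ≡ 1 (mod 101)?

50

ord(13) | φ(101) = 101 − 1 = 100 = 2^2 · 5^2.
Divisors of 100: 1, 2, 4, 5, 10, 20, 25, 50, 100.
Compute 13^d (mod 101) for the divisors d until we hit 1:
13^1 ≡ 13 (mod 101)
13^2 ≡ 68 (mod 101)
13^4 ≡ 79 (mod 101)
13^5 ≡ 17 (mod 101)
13^10 ≡ 87 (mod 101)
13^20 ≡ 95 (mod 101)
13^25 ≡ 100 (mod 101)
13^50 ≡ 1 (mod 101) ✓
The smallest such exponent is 50, so the order of 13 is 50.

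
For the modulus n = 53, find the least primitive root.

2

φ(53) = 53 − 1 = 52 = 2^2 · 13.
Test candidates g = 2, 3, … against the prime factors q ∈ {2, 13} of φ(53): g is a generator iff g^(52/q) ≢ 1 for every such q.
g = 2: 2^26 ≡ 52; 2^4 ≡ 16 — none is 1, so 2 is a primitive root.
So 2 is the smallest generator of (Z/53Z)^×.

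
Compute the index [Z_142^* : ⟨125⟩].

14

Since 125 ∈ (Z/142Z)^×, its order divides φ(142) = φ(2)·φ(71) = 1·70 = 70 = 2 · 5 · 7.
Divisors of 70: 1, 2, 5, 7, 10, 14, 35, 70.
Check 125^d mod 142 for each divisor in increasing order:
125^1 ≡ 125 (mod 142)
125^2 ≡ 5 (mod 142)
125^5 ≡ 1 (mod 142) ✓
So ord_142(125) = 5, hence |⟨125⟩| = 5.
Index = |(Z/142Z)^×| / |⟨125⟩| = 70 / 5 = 14.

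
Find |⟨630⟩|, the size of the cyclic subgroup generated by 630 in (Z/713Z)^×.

165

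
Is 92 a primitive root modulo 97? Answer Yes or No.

φ(97) = 97 − 1 = 96 = 2^5 · 3.
92 is a primitive root mod 97 iff 92^(φ(97)/q) ≢ 1 for every prime q | φ(97), i.e. q ∈ {2, 3}.
92^48 ≡ 96 (mod 97)  [q = 2: ≢ 1 ✓]
92^32 ≡ 35 (mod 97)  [q = 3: ≢ 1 ✓]
All checks pass, so 92 has order 96 and is a primitive root modulo 97.

Yes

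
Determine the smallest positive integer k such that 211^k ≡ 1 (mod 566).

By Lagrange's theorem, ord_566(211) divides φ(566) = φ(2)·φ(283) = 1·282 = 282 = 2 · 3 · 47.
Divisors of 282: 1, 2, 3, 6, 47, 94, 141, 282.
Evaluate successive powers at the divisors of 282:
211^1 ≡ 211 (mod 566)
211^2 ≡ 373 (mod 566)
211^3 ≡ 29 (mod 566)
211^6 ≡ 275 (mod 566)
211^47 ≡ 521 (mod 566)
211^94 ≡ 327 (mod 566)
211^141 ≡ 1 (mod 566) ✓
Hence ord(211) = 141.

141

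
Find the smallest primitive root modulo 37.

φ(37) = 37 − 1 = 36 = 2^2 · 3^2.
g is a primitive root iff g^(36/q) ≢ 1 (mod 37) for each prime q ∈ {2, 3}.
g = 2: 2^18 ≡ 36; 2^12 ≡ 26 — none is 1, so 2 is a primitive root.
So 2 is the smallest generator of (Z/37Z)^×.

2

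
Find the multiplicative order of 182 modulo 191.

190

ord(182) | φ(191) = 191 − 1 = 190 = 2 · 5 · 19.
Divisors of 190: 1, 2, 5, 10, 19, 38, 95, 190.
Evaluate successive powers at the divisors of 190:
182^1 ≡ 182 (mod 191)
182^2 ≡ 81 (mod 191)
182^5 ≡ 161 (mod 191)
182^10 ≡ 136 (mod 191)
182^19 ≡ 152 (mod 191)
182^38 ≡ 184 (mod 191)
182^95 ≡ 190 (mod 191)
182^190 ≡ 1 (mod 191) ✓
So ord_191(182) = 190.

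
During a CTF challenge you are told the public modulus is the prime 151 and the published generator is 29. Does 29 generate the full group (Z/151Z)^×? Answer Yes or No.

No

φ(151) = 151 − 1 = 150 = 2 · 3 · 5^2.
An element g generates (Z/151Z)^× iff g^(150/q) ≢ 1 (mod 151) for each prime q ∈ {2, 3, 5}.
29^75 ≡ 1 (mod 151)  [q = 2: ≡ 1 ✗]
29^50 ≡ 1 (mod 151)  [q = 3: ≡ 1 ✗]
29^30 ≡ 64 (mod 151)  [q = 5: ≢ 1 ✓]
Since 29^75 ≡ 1, the order of 29 divides 75 < 150, so 29 is not a primitive root.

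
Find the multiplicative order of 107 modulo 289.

Since 107 ∈ (Z/289Z)^×, its order divides φ(289) = φ(17^2) = 17·(17−1) = 272 = 2^4 · 17.
Divisors of 272: 1, 2, 4, 8, 16, 17, 34, 68, 136, 272.
Compute 107^d (mod 289) for the divisors d until we hit 1:
107^1 ≡ 107 (mod 289)
107^2 ≡ 178 (mod 289)
107^4 ≡ 183 (mod 289)
107^8 ≡ 254 (mod 289)
107^16 ≡ 69 (mod 289)
107^17 ≡ 158 (mod 289)
107^34 ≡ 110 (mod 289)
107^68 ≡ 251 (mod 289)
107^136 ≡ 288 (mod 289)
107^272 ≡ 1 (mod 289) ✓
Hence ord(107) = 272.

272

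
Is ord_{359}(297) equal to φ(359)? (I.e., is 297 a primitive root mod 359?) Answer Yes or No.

No

φ(359) = 359 − 1 = 358 = 2 · 179.
Test 297^(358/q) mod 359 for each prime factor q of 358:
297^179 ≡ 1 (mod 359)  [q = 2: ≡ 1 ✗]
297^2 ≡ 254 (mod 359)  [q = 179: ≢ 1 ✓]
The check at q = 2 fails, so 297 generates a proper subgroup.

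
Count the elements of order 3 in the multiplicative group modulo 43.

φ(43) = 43 − 1 = 42 = 2 · 3 · 7.
In a cyclic group of order 42, there are φ(d) elements of order d for each divisor d of 42, and zero for non-divisors.
3 | 42, and φ(3) = 3 − 1 = 2.

2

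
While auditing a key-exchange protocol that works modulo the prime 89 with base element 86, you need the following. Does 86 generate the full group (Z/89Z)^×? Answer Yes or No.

φ(89) = 89 − 1 = 88 = 2^3 · 11.
Test 86^(88/q) mod 89 for each prime factor q of 88:
86^44 ≡ 88 (mod 89)  [q = 2: ≢ 1 ✓]
86^8 ≡ 64 (mod 89)  [q = 11: ≢ 1 ✓]
All checks pass, so 86 has order 88 and is a primitive root modulo 89.

Yes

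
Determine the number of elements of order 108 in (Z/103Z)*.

0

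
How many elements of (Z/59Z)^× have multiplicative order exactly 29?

28

φ(59) = 59 − 1 = 58 = 2 · 29.
Since (Z/59Z)^× is cyclic of order 58, the number of elements of order d is φ(d) when d | 58 and 0 otherwise.
29 | 58, and φ(29) = 29 − 1 = 28.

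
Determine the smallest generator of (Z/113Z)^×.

3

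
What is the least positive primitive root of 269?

2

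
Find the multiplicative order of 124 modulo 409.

Since 124 ∈ (Z/409Z)^×, its order divides φ(409) = 409 − 1 = 408 = 2^3 · 3 · 17.
Divisors of 408: 1, 2, 3, 4, 6, 8, 12, 17, 24, 34, 51, 68, 102, 136, 204, 408.
Compute 124^d (mod 409) for the divisors d until we hit 1:
124^1 ≡ 124
124^2 ≡ 243
124^3 ≡ 275
124^4 ≡ 153
124^6 ≡ 369
124^8 ≡ 96
124^12 ≡ 373
124^17 ≡ 38
124^24 ≡ 69
124^34 ≡ 217
124^51 ≡ 66
124^68 ≡ 54
124^102 ≡ 266
124^136 ≡ 53
124^204 ≡ 408
124^408 ≡ 1
So ord_409(124) = 408.

408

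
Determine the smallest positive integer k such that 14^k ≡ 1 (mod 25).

10

By Lagrange's theorem, ord_25(14) divides φ(25) = φ(5^2) = 5·(5−1) = 20 = 2^2 · 5.
Divisors of 20: 1, 2, 4, 5, 10, 20.
Evaluate successive powers at the divisors of 20:
14^1 ≡ 14 (mod 25)
14^2 ≡ 21 (mod 25)
14^4 ≡ 16 (mod 25)
14^5 ≡ 24 (mod 25)
14^10 ≡ 1 (mod 25) ✓
Hence ord(14) = 10.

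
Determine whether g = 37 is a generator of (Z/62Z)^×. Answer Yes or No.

φ(62) = φ(2)·φ(31) = 1·30 = 30 = 2 · 3 · 5.
An element g generates (Z/62Z)^× iff g^(30/q) ≢ 1 (mod 62) for each prime q ∈ {2, 3, 5}.
37^15 ≡ 61 (mod 62)  [q = 2: ≢ 1 ✓]
37^10 ≡ 25 (mod 62)  [q = 3: ≢ 1 ✓]
37^6 ≡ 1 (mod 62)  [q = 5: ≡ 1 ✗]
37^6 ≡ 1 shows ord(37) | 6, strictly less than φ(62); not a primitive root.

No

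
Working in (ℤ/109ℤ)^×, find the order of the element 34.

By Lagrange's theorem, ord_109(34) divides φ(109) = 109 − 1 = 108 = 2^2 · 3^3.
Divisors of 108: 1, 2, 3, 4, 6, 9, 12, 18, 27, 36, 54, 108.
Test each divisor d:
34^1 ≡ 34 (mod 109)
34^2 ≡ 66 (mod 109)
34^3 ≡ 64 (mod 109)
34^4 ≡ 105 (mod 109)
34^6 ≡ 63 (mod 109)
34^9 ≡ 108 (mod 109)
34^12 ≡ 45 (mod 109)
34^18 ≡ 1 (mod 109) ✓
The smallest such exponent is 18, so the order of 34 is 18.

18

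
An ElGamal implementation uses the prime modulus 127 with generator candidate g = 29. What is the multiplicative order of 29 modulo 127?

126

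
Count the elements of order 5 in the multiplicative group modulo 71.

4

φ(71) = 71 − 1 = 70 = 2 · 5 · 7.
Since (Z/71Z)^× is cyclic of order 70, the number of elements of order d is φ(d) when d | 70 and 0 otherwise.
5 | 70, and φ(5) = 5 − 1 = 4.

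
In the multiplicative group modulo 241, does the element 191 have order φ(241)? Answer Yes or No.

No

φ(241) = 241 − 1 = 240 = 2^4 · 3 · 5.
An element g generates (Z/241Z)^× iff g^(240/q) ≢ 1 (mod 241) for each prime q ∈ {2, 3, 5}.
191^120 ≡ 1 (mod 241)  [q = 2: ≡ 1 ✗]
191^80 ≡ 15 (mod 241)  [q = 3: ≢ 1 ✓]
191^48 ≡ 91 (mod 241)  [q = 5: ≢ 1 ✓]
Since 191^120 ≡ 1, the order of 191 divides 120 < 240, so 191 is not a primitive root.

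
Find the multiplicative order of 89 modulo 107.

Since 89 ∈ (Z/107Z)^×, its order divides φ(107) = 107 − 1 = 106 = 2 · 53.
Divisors of 106: 1, 2, 53, 106.
Evaluate successive powers at the divisors of 106:
89^1 ≡ 89 (mod 107)
89^2 ≡ 3 (mod 107)
89^53 ≡ 1 (mod 107) ✓
Therefore the multiplicative order of 89 modulo 107 is 53.

53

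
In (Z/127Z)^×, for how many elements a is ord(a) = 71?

φ(127) = 127 − 1 = 126 = 2 · 3^2 · 7.
Since (Z/127Z)^× is cyclic of order 126, the number of elements of order d is φ(d) when d | 126 and 0 otherwise.
Here 126 is not a multiple of 71, so there are no elements of order 71.

0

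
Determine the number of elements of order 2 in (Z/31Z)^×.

1

φ(31) = 31 − 1 = 30 = 2 · 3 · 5.
(Z/31Z)^× is cyclic (|G| = 30); a cyclic group of order m has exactly φ(d) elements of each order d | m, and none otherwise.
2 | 30, and φ(2) = 2 − 1 = 1.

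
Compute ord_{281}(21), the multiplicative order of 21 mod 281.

By Lagrange's theorem, ord_281(21) divides φ(281) = 281 − 1 = 280 = 2^3 · 5 · 7.
Divisors of 280: 1, 2, 4, 5, 7, 8, 10, 14, 20, 28, 35, 40, 56, 70, 140, 280.
Check 21^d mod 281 for each divisor in increasing order:
21^1 ≡ 21
21^2 ≡ 160
21^4 ≡ 29
21^5 ≡ 47
21^7 ≡ 214
21^8 ≡ 279
21^10 ≡ 242
21^14 ≡ 274
21^20 ≡ 116
21^28 ≡ 49
21^35 ≡ 89
21^40 ≡ 249
21^56 ≡ 153
21^70 ≡ 53
21^140 ≡ 280
21^280 ≡ 1
The smallest such exponent is 280, so the order of 21 is 280.

280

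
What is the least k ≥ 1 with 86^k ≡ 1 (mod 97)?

48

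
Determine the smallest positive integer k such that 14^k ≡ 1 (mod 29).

ord(14) | φ(29) = 29 − 1 = 28 = 2^2 · 7.
Divisors of 28: 1, 2, 4, 7, 14, 28.
Evaluate successive powers at the divisors of 28:
14^1 ≡ 14 (mod 29)
14^2 ≡ 22 (mod 29)
14^4 ≡ 20 (mod 29)
14^7 ≡ 12 (mod 29)
14^14 ≡ 28 (mod 29)
14^28 ≡ 1 (mod 29) ✓
The smallest such exponent is 28, so the order of 14 is 28.

28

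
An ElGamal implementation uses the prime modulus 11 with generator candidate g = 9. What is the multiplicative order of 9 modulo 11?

5

ord(9) | φ(11) = 11 − 1 = 10 = 2 · 5.
Divisors of 10: 1, 2, 5, 10.
Compute 9^d (mod 11) for the divisors d until we hit 1:
9^1 ≡ 9 (mod 11)
9^2 ≡ 4 (mod 11)
9^5 ≡ 1 (mod 11) ✓
Hence ord(9) = 5.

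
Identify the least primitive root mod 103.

5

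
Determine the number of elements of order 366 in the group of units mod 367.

120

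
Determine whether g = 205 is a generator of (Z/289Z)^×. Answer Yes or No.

No

φ(289) = φ(17^2) = 17·(17−1) = 272 = 2^4 · 17.
It suffices to check that the order of 205 is not a proper divisor of 272: compute 205^(272/q) for q ∈ {2, 17}.
205^136 ≡ 1 (mod 289)  [q = 2: ≡ 1 ✗]
205^16 ≡ 86 (mod 289)  [q = 17: ≢ 1 ✓]
The check at q = 2 fails, so 205 generates a proper subgroup.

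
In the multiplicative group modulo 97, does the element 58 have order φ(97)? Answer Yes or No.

Yes

φ(97) = 97 − 1 = 96 = 2^5 · 3.
It suffices to check that the order of 58 is not a proper divisor of 96: compute 58^(96/q) for q ∈ {2, 3}.
58^48 ≡ 96 (mod 97)  [q = 2: ≢ 1 ✓]
58^32 ≡ 61 (mod 97)  [q = 3: ≢ 1 ✓]
All checks pass, so 58 has order 96 and is a primitive root modulo 97.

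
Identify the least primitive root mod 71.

7

φ(71) = 71 − 1 = 70 = 2 · 5 · 7.
Test candidates g = 2, 3, … against the prime factors q ∈ {2, 5, 7} of φ(71): g is a generator iff g^(70/q) ≢ 1 for every such q.
g = 2: 2^35 ≡ 1 — hits 1, so not a primitive root.
g = 3: 3^35 ≡ 1 — hits 1, so not a primitive root.
g = 4: 4^35 ≡ 1 — hits 1, so not a primitive root.
g = 5: 5^35 ≡ 1 — hits 1, so not a primitive root.
g = 6: 6^35 ≡ 1 — hits 1, so not a primitive root.
g = 7: 7^35 ≡ 70; 7^14 ≡ 54; 7^10 ≡ 45 — none is 1, so 7 is a primitive root.
So 7 is the smallest generator of (Z/71Z)^×.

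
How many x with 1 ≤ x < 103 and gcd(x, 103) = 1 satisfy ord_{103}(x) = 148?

φ(103) = 103 − 1 = 102 = 2 · 3 · 17.
(Z/103Z)^× is cyclic (|G| = 102); a cyclic group of order m has exactly φ(d) elements of each order d | m, and none otherwise.
Since 148 ∤ 102, the count is 0.

0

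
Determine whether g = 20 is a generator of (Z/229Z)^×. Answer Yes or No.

φ(229) = 229 − 1 = 228 = 2^2 · 3 · 19.
It suffices to check that the order of 20 is not a proper divisor of 228: compute 20^(228/q) for q ∈ {2, 3, 19}.
20^114 ≡ 1 (mod 229)  [q = 2: ≡ 1 ✗]
20^76 ≡ 94 (mod 229)  [q = 3: ≢ 1 ✓]
20^12 ≡ 16 (mod 229)  [q = 19: ≢ 1 ✓]
The check at q = 2 fails, so 20 generates a proper subgroup.

No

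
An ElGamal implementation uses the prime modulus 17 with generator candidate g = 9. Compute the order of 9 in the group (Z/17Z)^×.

Since 9 ∈ (Z/17Z)^×, its order divides φ(17) = 17 − 1 = 16 = 2^4.
Divisors of 16: 1, 2, 4, 8, 16.
Test each divisor d:
9^1 ≡ 9 (mod 17)
9^2 ≡ 13 (mod 17)
9^4 ≡ 16 (mod 17)
9^8 ≡ 1 (mod 17) ✓
So ord_17(9) = 8.

8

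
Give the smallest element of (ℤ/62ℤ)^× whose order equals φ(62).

3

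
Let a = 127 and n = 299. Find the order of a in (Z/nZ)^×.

66

ord(127) | φ(299) = φ(13·23) = (13−1)·(23−1) = 12·22 = 264 = 2^3 · 3 · 11.
Divisors of 264: 1, 2, 3, 4, 6, 8, 11, 12, 22, 24, 33, 44, 66, 88, 132, 264.
Compute 127^d (mod 299) for the divisors d until we hit 1:
127^1 ≡ 127 (mod 299)
127^2 ≡ 282 (mod 299)
127^3 ≡ 233 (mod 299)
127^4 ≡ 289 (mod 299)
127^6 ≡ 170 (mod 299)
127^8 ≡ 100 (mod 299)
127^11 ≡ 277 (mod 299)
127^12 ≡ 196 (mod 299)
127^22 ≡ 185 (mod 299)
127^24 ≡ 144 (mod 299)
127^33 ≡ 116 (mod 299)
127^44 ≡ 139 (mod 299)
127^66 ≡ 1 (mod 299) ✓
The smallest such exponent is 66, so the order of 127 is 66.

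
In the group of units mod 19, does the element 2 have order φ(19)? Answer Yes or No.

φ(19) = 19 − 1 = 18 = 2 · 3^2.
2 is a primitive root mod 19 iff 2^(φ(19)/q) ≢ 1 for every prime q | φ(19), i.e. q ∈ {2, 3}.
2^9 ≡ 18 (mod 19)  [q = 2: ≢ 1 ✓]
2^6 ≡ 7 (mod 19)  [q = 3: ≢ 1 ✓]
None equal 1, so ord_19(2) = 18: 2 is a primitive root.

Yes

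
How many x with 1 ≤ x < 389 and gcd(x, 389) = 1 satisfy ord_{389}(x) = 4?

φ(389) = 389 − 1 = 388 = 2^2 · 97.
Since (Z/389Z)^× is cyclic of order 388, the number of elements of order d is φ(d) when d | 388 and 0 otherwise.
4 = 2^2 divides 388, and φ(4) = 2.

2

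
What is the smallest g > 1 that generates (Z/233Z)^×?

3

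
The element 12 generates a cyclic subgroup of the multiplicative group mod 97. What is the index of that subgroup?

By Lagrange's theorem, ord_97(12) divides φ(97) = 97 − 1 = 96 = 2^5 · 3.
Divisors of 96: 1, 2, 3, 4, 6, 8, 12, 16, 24, 32, 48, 96.
Evaluate successive powers at the divisors of 96:
12^1 ≡ 12
12^2 ≡ 47
12^3 ≡ 79
12^4 ≡ 75
12^6 ≡ 33
12^8 ≡ 96
12^12 ≡ 22
12^16 ≡ 1
So ord_97(12) = 16, hence |⟨12⟩| = 16.
The index is φ(97) / ord(12) = 96 / 16 = 6.

6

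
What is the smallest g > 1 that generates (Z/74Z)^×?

φ(74) = φ(2)·φ(37) = 1·36 = 36 = 2^2 · 3^2.
g is a primitive root iff g^(36/q) ≢ 1 (mod 74) for each prime q ∈ {2, 3}.
g = 2: gcd(2, 74) = 2 > 1, not a unit — skip.
g = 3: 3^18 ≡ 1 — hits 1, so not a primitive root.
g = 4: gcd(4, 74) = 2 > 1, not a unit — skip.
g = 5: 5^18 ≡ 73; 5^12 ≡ 47 — none is 1, so 5 is a primitive root.
Hence the least primitive root of 74 is 5.

5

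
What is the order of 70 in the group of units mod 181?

Since 70 ∈ (Z/181Z)^×, its order divides φ(181) = 181 − 1 = 180 = 2^2 · 3^2 · 5.
Divisors of 180: 1, 2, 3, 4, 5, 6, 9, 10, 12, 15, 18, 20, 30, 36, 45, 60, 90, 180.
Test each divisor d:
70^1 ≡ 70 (mod 181)
70^2 ≡ 13 (mod 181)
70^3 ≡ 5 (mod 181)
70^4 ≡ 169 (mod 181)
70^5 ≡ 65 (mod 181)
70^6 ≡ 25 (mod 181)
70^9 ≡ 125 (mod 181)
70^10 ≡ 62 (mod 181)
70^12 ≡ 82 (mod 181)
70^15 ≡ 48 (mod 181)
70^18 ≡ 59 (mod 181)
70^20 ≡ 43 (mod 181)
70^30 ≡ 132 (mod 181)
70^36 ≡ 42 (mod 181)
70^45 ≡ 1 (mod 181) ✓
Therefore the multiplicative order of 70 modulo 181 is 45.

45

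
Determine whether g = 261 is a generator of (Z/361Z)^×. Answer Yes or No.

Yes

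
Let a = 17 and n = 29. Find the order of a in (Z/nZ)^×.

4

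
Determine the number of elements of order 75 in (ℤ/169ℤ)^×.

φ(169) = φ(13^2) = 13·(13−1) = 156 = 2^2 · 3 · 13.
In a cyclic group of order 156, there are φ(d) elements of order d for each divisor d of 156, and zero for non-divisors.
Since 75 ∤ 156, the count is 0.

0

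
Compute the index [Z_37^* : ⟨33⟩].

ord(33) | φ(37) = 37 − 1 = 36 = 2^2 · 3^2.
Divisors of 36: 1, 2, 3, 4, 6, 9, 12, 18, 36.
Evaluate successive powers at the divisors of 36:
33^1 ≡ 33 (mod 37)
33^2 ≡ 16 (mod 37)
33^3 ≡ 10 (mod 37)
33^4 ≡ 34 (mod 37)
33^6 ≡ 26 (mod 37)
33^9 ≡ 1 (mod 37) ✓
Thus |⟨33⟩| = ord(33) = 9.
The index is φ(37) / ord(33) = 36 / 9 = 4.

4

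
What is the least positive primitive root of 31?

φ(31) = 31 − 1 = 30 = 2 · 3 · 5.
g is a primitive root iff g^(30/q) ≢ 1 (mod 31) for each prime q ∈ {2, 3, 5}.
g = 2: 2^15 ≡ 1 — hits 1, so not a primitive root.
g = 3: 3^15 ≡ 30; 3^10 ≡ 25; 3^6 ≡ 16 — none is 1, so 3 is a primitive root.
So 3 is the smallest generator of (Z/31Z)^×.

3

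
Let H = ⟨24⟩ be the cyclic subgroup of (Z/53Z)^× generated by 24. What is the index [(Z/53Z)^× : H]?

4

Since 24 ∈ (Z/53Z)^×, its order divides φ(53) = 53 − 1 = 52 = 2^2 · 13.
Divisors of 52: 1, 2, 4, 13, 26, 52.
Evaluate successive powers at the divisors of 52:
24^1 ≡ 24 (mod 53)
24^2 ≡ 46 (mod 53)
24^4 ≡ 49 (mod 53)
24^13 ≡ 1 (mod 53) ✓
The order of 24 is 13, so the subgroup it generates has 13 elements.
[(Z/53Z)^× : ⟨24⟩] = 52/13 = 4.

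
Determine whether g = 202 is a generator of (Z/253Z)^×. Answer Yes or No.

No

253 = 11 · 23 is a product of two distinct odd primes, so (Z/253Z)^× ≅ (Z/11Z)^× × (Z/23Z)^× is not cyclic.
No primitive root modulo 253 exists; in particular 202 is not one.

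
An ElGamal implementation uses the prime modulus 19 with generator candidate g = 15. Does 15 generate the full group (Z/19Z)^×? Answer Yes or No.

φ(19) = 19 − 1 = 18 = 2 · 3^2.
Test 15^(18/q) mod 19 for each prime factor q of 18:
15^9 ≡ 18 (mod 19)  [q = 2: ≢ 1 ✓]
15^6 ≡ 11 (mod 19)  [q = 3: ≢ 1 ✓]
None equal 1, so ord_19(15) = 18: 15 is a primitive root.

Yes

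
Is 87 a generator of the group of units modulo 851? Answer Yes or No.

851 = 23 · 37 is a product of two distinct odd primes, so (Z/851Z)^× ≅ (Z/23Z)^× × (Z/37Z)^× is not cyclic.
No primitive root modulo 851 exists; in particular 87 is not one.

No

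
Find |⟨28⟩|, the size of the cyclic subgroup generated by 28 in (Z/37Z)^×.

18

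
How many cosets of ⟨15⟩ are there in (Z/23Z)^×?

ord(15) | φ(23) = 23 − 1 = 22 = 2 · 11.
Divisors of 22: 1, 2, 11, 22.
Evaluate successive powers at the divisors of 22:
15^1 ≡ 15 (mod 23)
15^2 ≡ 18 (mod 23)
15^11 ≡ 22 (mod 23)
15^22 ≡ 1 (mod 23) ✓
So ord_23(15) = 22, hence |⟨15⟩| = 22.
[(Z/23Z)^× : ⟨15⟩] = 22/22 = 1.

1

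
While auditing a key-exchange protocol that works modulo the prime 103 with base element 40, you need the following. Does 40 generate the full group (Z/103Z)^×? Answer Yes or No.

φ(103) = 103 − 1 = 102 = 2 · 3 · 17.
40 is a primitive root mod 103 iff 40^(φ(103)/q) ≢ 1 for every prime q | φ(103), i.e. q ∈ {2, 3, 17}.
40^51 ≡ 102 (mod 103)  [q = 2: ≢ 1 ✓]
40^34 ≡ 56 (mod 103)  [q = 3: ≢ 1 ✓]
40^6 ≡ 30 (mod 103)  [q = 17: ≢ 1 ✓]
All checks pass, so 40 has order 102 and is a primitive root modulo 103.

Yes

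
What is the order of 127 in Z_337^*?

The order of 127 must divide φ(337) = 337 − 1 = 336 = 2^4 · 3 · 7.
Divisors of 336: 1, 2, 3, 4, 6, 7, 8, 12, 14, 16, 21, 24, 28, 42, 48, 56, 84, 112, 168, 336.
Check 127^d mod 337 for each divisor in increasing order:
127^1 ≡ 127 (mod 337)
127^2 ≡ 290 (mod 337)
127^3 ≡ 97 (mod 337)
127^4 ≡ 187 (mod 337)
127^6 ≡ 310 (mod 337)
127^7 ≡ 278 (mod 337)
127^8 ≡ 258 (mod 337)
127^12 ≡ 55 (mod 337)
127^14 ≡ 111 (mod 337)
127^16 ≡ 175 (mod 337)
127^21 ≡ 191 (mod 337)
127^24 ≡ 329 (mod 337)
127^28 ≡ 189 (mod 337)
127^42 ≡ 85 (mod 337)
127^48 ≡ 64 (mod 337)
127^56 ≡ 336 (mod 337)
127^84 ≡ 148 (mod 337)
127^112 ≡ 1 (mod 337) ✓
So ord_337(127) = 112.

112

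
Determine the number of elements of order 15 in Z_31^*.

φ(31) = 31 − 1 = 30 = 2 · 3 · 5.
In a cyclic group of order 30, there are φ(d) elements of order d for each divisor d of 30, and zero for non-divisors.
15 = 3 · 5 divides 30, and φ(15) = 8.

8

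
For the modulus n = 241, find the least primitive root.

7

φ(241) = 241 − 1 = 240 = 2^4 · 3 · 5.
Test candidates g = 2, 3, … against the prime factors q ∈ {2, 3, 5} of φ(241): g is a generator iff g^(240/q) ≢ 1 for every such q.
g = 2: 2^120 ≡ 1 — hits 1, so not a primitive root.
g = 3: 3^120 ≡ 1 — hits 1, so not a primitive root.
g = 4: 4^120 ≡ 1 — hits 1, so not a primitive root.
g = 5: 5^120 ≡ 1 — hits 1, so not a primitive root.
g = 6: 6^120 ≡ 1 — hits 1, so not a primitive root.
g = 7: 7^120 ≡ 240; 7^80 ≡ 15; 7^48 ≡ 91 — none is 1, so 7 is a primitive root.
The smallest primitive root modulo 241 is 7.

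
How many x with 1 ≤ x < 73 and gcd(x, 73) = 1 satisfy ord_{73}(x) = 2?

φ(73) = 73 − 1 = 72 = 2^3 · 3^2.
Since (Z/73Z)^× is cyclic of order 72, the number of elements of order d is φ(d) when d | 72 and 0 otherwise.
2 | 72, and φ(2) = 2 − 1 = 1.

1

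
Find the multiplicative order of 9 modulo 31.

15

Since 9 ∈ (Z/31Z)^×, its order divides φ(31) = 31 − 1 = 30 = 2 · 3 · 5.
Divisors of 30: 1, 2, 3, 5, 6, 10, 15, 30.
Check 9^d mod 31 for each divisor in increasing order:
9^1 ≡ 9 (mod 31)
9^2 ≡ 19 (mod 31)
9^3 ≡ 16 (mod 31)
9^5 ≡ 25 (mod 31)
9^6 ≡ 8 (mod 31)
9^10 ≡ 5 (mod 31)
9^15 ≡ 1 (mod 31) ✓
So ord_31(9) = 15.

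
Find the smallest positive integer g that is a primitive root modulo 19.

2

φ(19) = 19 − 1 = 18 = 2 · 3^2.
g is a primitive root iff g^(18/q) ≢ 1 (mod 19) for each prime q ∈ {2, 3}.
g = 2: 2^9 ≡ 18; 2^6 ≡ 7 — none is 1, so 2 is a primitive root.
Hence the least primitive root of 19 is 2.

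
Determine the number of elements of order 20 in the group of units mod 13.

0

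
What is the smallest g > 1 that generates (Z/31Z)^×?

φ(31) = 31 − 1 = 30 = 2 · 3 · 5.
Test candidates g = 2, 3, … against the prime factors q ∈ {2, 3, 5} of φ(31): g is a generator iff g^(30/q) ≢ 1 for every such q.
g = 2: 2^15 ≡ 1 — hits 1, so not a primitive root.
g = 3: 3^15 ≡ 30; 3^10 ≡ 25; 3^6 ≡ 16 — none is 1, so 3 is a primitive root.
So 3 is the smallest generator of (Z/31Z)^×.

3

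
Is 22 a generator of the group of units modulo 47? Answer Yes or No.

Yes

φ(47) = 47 − 1 = 46 = 2 · 23.
22 is a primitive root mod 47 iff 22^(φ(47)/q) ≢ 1 for every prime q | φ(47), i.e. q ∈ {2, 23}.
22^23 ≡ 46 (mod 47)  [q = 2: ≢ 1 ✓]
22^2 ≡ 14 (mod 47)  [q = 23: ≢ 1 ✓]
All checks pass, so 22 has order 46 and is a primitive root modulo 47.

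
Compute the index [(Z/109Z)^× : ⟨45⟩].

36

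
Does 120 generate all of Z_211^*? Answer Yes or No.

No

φ(211) = 211 − 1 = 210 = 2 · 3 · 5 · 7.
Test 120^(210/q) mod 211 for each prime factor q of 210:
120^105 ≡ 1 (mod 211)  [q = 2: ≡ 1 ✗]
120^70 ≡ 196 (mod 211)  [q = 3: ≢ 1 ✓]
120^42 ≡ 188 (mod 211)  [q = 5: ≢ 1 ✓]
120^30 ≡ 144 (mod 211)  [q = 7: ≢ 1 ✓]
Since 120^105 ≡ 1, the order of 120 divides 105 < 210, so 120 is not a primitive root.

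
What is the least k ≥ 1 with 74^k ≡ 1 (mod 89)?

Since 74 ∈ (Z/89Z)^×, its order divides φ(89) = 89 − 1 = 88 = 2^3 · 11.
Divisors of 88: 1, 2, 4, 8, 11, 22, 44, 88.
Test each divisor d:
74^1 ≡ 74 (mod 89)
74^2 ≡ 47 (mod 89)
74^4 ≡ 73 (mod 89)
74^8 ≡ 78 (mod 89)
74^11 ≡ 12 (mod 89)
74^22 ≡ 55 (mod 89)
74^44 ≡ 88 (mod 89)
74^88 ≡ 1 (mod 89) ✓
Hence ord(74) = 88.

88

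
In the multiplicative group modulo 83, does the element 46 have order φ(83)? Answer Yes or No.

Yes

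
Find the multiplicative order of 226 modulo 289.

272

By Lagrange's theorem, ord_289(226) divides φ(289) = φ(17^2) = 17·(17−1) = 272 = 2^4 · 17.
Divisors of 272: 1, 2, 4, 8, 16, 17, 34, 68, 136, 272.
Evaluate successive powers at the divisors of 272:
226^1 ≡ 226
226^2 ≡ 212
226^4 ≡ 149
226^8 ≡ 237
226^16 ≡ 103
226^17 ≡ 158
226^34 ≡ 110
226^68 ≡ 251
226^136 ≡ 288
226^272 ≡ 1
The smallest such exponent is 272, so the order of 226 is 272.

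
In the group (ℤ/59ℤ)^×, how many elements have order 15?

0

φ(59) = 59 − 1 = 58 = 2 · 29.
Since (Z/59Z)^× is cyclic of order 58, the number of elements of order d is φ(d) when d | 58 and 0 otherwise.
Since 15 ∤ 58, the count is 0.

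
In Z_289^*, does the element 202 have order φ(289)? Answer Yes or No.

No

φ(289) = φ(17^2) = 17·(17−1) = 272 = 2^4 · 17.
Test 202^(272/q) mod 289 for each prime factor q of 272:
202^136 ≡ 1 (mod 289)  [q = 2: ≡ 1 ✗]
202^16 ≡ 35 (mod 289)  [q = 17: ≢ 1 ✓]
202^136 ≡ 1 shows ord(202) | 136, strictly less than φ(289); not a primitive root.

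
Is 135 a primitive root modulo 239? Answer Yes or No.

φ(239) = 239 − 1 = 238 = 2 · 7 · 17.
135 is a primitive root mod 239 iff 135^(φ(239)/q) ≢ 1 for every prime q | φ(239), i.e. q ∈ {2, 7, 17}.
135^119 ≡ 1 (mod 239)  [q = 2: ≡ 1 ✗]
135^34 ≡ 201 (mod 239)  [q = 7: ≢ 1 ✓]
135^14 ≡ 36 (mod 239)  [q = 17: ≢ 1 ✓]
Since 135^119 ≡ 1, the order of 135 divides 119 < 238, so 135 is not a primitive root.

No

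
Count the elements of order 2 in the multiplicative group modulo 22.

1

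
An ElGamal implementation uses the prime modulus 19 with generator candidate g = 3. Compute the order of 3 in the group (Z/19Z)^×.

18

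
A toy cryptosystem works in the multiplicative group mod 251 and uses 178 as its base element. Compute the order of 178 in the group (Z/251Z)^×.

By Lagrange's theorem, ord_251(178) divides φ(251) = 251 − 1 = 250 = 2 · 5^3.
Divisors of 250: 1, 2, 5, 10, 25, 50, 125, 250.
Check 178^d mod 251 for each divisor in increasing order:
178^1 ≡ 178 (mod 251)
178^2 ≡ 58 (mod 251)
178^5 ≡ 157 (mod 251)
178^10 ≡ 51 (mod 251)
178^25 ≡ 231 (mod 251)
178^50 ≡ 149 (mod 251)
178^125 ≡ 250 (mod 251)
178^250 ≡ 1 (mod 251) ✓
Hence ord(178) = 250.

250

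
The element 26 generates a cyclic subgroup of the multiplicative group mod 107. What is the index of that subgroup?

1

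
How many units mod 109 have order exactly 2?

1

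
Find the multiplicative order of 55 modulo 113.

ord(55) | φ(113) = 113 − 1 = 112 = 2^4 · 7.
Divisors of 112: 1, 2, 4, 7, 8, 14, 16, 28, 56, 112.
Check 55^d mod 113 for each divisor in increasing order:
55^1 ≡ 55
55^2 ≡ 87
55^4 ≡ 111
55^7 ≡ 35
55^8 ≡ 4
55^14 ≡ 95
55^16 ≡ 16
55^28 ≡ 98
55^56 ≡ 112
55^112 ≡ 1
So ord_113(55) = 112.

112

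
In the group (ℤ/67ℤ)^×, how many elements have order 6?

φ(67) = 67 − 1 = 66 = 2 · 3 · 11.
Since (Z/67Z)^× is cyclic of order 66, the number of elements of order d is φ(d) when d | 66 and 0 otherwise.
6 = 2 · 3 divides 66, and φ(6) = 2.

2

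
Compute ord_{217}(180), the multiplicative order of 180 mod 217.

By Lagrange's theorem, ord_217(180) divides φ(217) = φ(7·31) = (7−1)·(31−1) = 6·30 = 180 = 2^2 · 3^2 · 5.
Divisors of 180: 1, 2, 3, 4, 5, 6, 9, 10, 12, 15, 18, 20, 30, 36, 45, 60, 90, 180.
Test each divisor d:
180^1 ≡ 180 (mod 217)
180^2 ≡ 67 (mod 217)
180^3 ≡ 125 (mod 217)
180^4 ≡ 149 (mod 217)
180^5 ≡ 129 (mod 217)
180^6 ≡ 1 (mod 217) ✓
Hence ord(180) = 6.

6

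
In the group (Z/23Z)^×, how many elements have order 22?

10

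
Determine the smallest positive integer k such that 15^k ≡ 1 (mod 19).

18

Since 15 ∈ (Z/19Z)^×, its order divides φ(19) = 19 − 1 = 18 = 2 · 3^2.
Divisors of 18: 1, 2, 3, 6, 9, 18.
Evaluate successive powers at the divisors of 18:
15^1 ≡ 15 (mod 19)
15^2 ≡ 16 (mod 19)
15^3 ≡ 12 (mod 19)
15^6 ≡ 11 (mod 19)
15^9 ≡ 18 (mod 19)
15^18 ≡ 1 (mod 19) ✓
Hence ord(15) = 18.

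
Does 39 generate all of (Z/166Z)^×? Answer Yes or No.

Yes

φ(166) = φ(2)·φ(83) = 1·82 = 82 = 2 · 41.
Test 39^(82/q) mod 166 for each prime factor q of 82:
39^41 ≡ 165 (mod 166)  [q = 2: ≢ 1 ✓]
39^2 ≡ 27 (mod 166)  [q = 41: ≢ 1 ✓]
All checks pass, so 39 has order 82 and is a primitive root modulo 166.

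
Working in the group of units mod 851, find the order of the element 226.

198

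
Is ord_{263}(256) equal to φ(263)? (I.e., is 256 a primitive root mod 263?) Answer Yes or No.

No

φ(263) = 263 − 1 = 262 = 2 · 131.
Test 256^(262/q) mod 263 for each prime factor q of 262:
256^131 ≡ 1 (mod 263)  [q = 2: ≡ 1 ✗]
256^2 ≡ 49 (mod 263)  [q = 131: ≢ 1 ✓]
The check at q = 2 fails, so 256 generates a proper subgroup.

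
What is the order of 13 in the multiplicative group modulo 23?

11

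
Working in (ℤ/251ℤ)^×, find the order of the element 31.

125

Since 31 ∈ (Z/251Z)^×, its order divides φ(251) = 251 − 1 = 250 = 2 · 5^3.
Divisors of 250: 1, 2, 5, 10, 25, 50, 125, 250.
Check 31^d mod 251 for each divisor in increasing order:
31^1 ≡ 31 (mod 251)
31^2 ≡ 208 (mod 251)
31^5 ≡ 91 (mod 251)
31^10 ≡ 249 (mod 251)
31^25 ≡ 113 (mod 251)
31^50 ≡ 219 (mod 251)
31^125 ≡ 1 (mod 251) ✓
So ord_251(31) = 125.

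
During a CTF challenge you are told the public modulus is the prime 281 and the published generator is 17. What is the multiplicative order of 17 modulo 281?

140

Since 17 ∈ (Z/281Z)^×, its order divides φ(281) = 281 − 1 = 280 = 2^3 · 5 · 7.
Divisors of 280: 1, 2, 4, 5, 7, 8, 10, 14, 20, 28, 35, 40, 56, 70, 140, 280.
Check 17^d mod 281 for each divisor in increasing order:
17^1 ≡ 17 (mod 281)
17^2 ≡ 8 (mod 281)
17^4 ≡ 64 (mod 281)
17^5 ≡ 245 (mod 281)
17^7 ≡ 274 (mod 281)
17^8 ≡ 162 (mod 281)
17^10 ≡ 172 (mod 281)
17^14 ≡ 49 (mod 281)
17^20 ≡ 79 (mod 281)
17^28 ≡ 153 (mod 281)
17^35 ≡ 53 (mod 281)
17^40 ≡ 59 (mod 281)
17^56 ≡ 86 (mod 281)
17^70 ≡ 280 (mod 281)
17^140 ≡ 1 (mod 281) ✓
Therefore the multiplicative order of 17 modulo 281 is 140.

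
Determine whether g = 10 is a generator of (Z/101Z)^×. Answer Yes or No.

No

φ(101) = 101 − 1 = 100 = 2^2 · 5^2.
10 is a primitive root mod 101 iff 10^(φ(101)/q) ≢ 1 for every prime q | φ(101), i.e. q ∈ {2, 5}.
10^50 ≡ 100 (mod 101)  [q = 2: ≢ 1 ✓]
10^20 ≡ 1 (mod 101)  [q = 5: ≡ 1 ✗]
10^20 ≡ 1 shows ord(10) | 20, strictly less than φ(101); not a primitive root.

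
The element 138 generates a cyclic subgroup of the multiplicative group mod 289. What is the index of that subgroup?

The order of 138 must divide φ(289) = φ(17^2) = 17·(17−1) = 272 = 2^4 · 17.
Divisors of 272: 1, 2, 4, 8, 16, 17, 34, 68, 136, 272.
Test each divisor d:
138^1 ≡ 138
138^2 ≡ 259
138^4 ≡ 33
138^8 ≡ 222
138^16 ≡ 154
138^17 ≡ 155
138^34 ≡ 38
138^68 ≡ 288
138^136 ≡ 1
Thus |⟨138⟩| = ord(138) = 136.
The index is φ(289) / ord(138) = 272 / 136 = 2.

2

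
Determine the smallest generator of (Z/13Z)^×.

2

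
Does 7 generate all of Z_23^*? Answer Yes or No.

φ(23) = 23 − 1 = 22 = 2 · 11.
Test 7^(22/q) mod 23 for each prime factor q of 22:
7^11 ≡ 22 (mod 23)  [q = 2: ≢ 1 ✓]
7^2 ≡ 3 (mod 23)  [q = 11: ≢ 1 ✓]
All checks pass, so 7 has order 22 and is a primitive root modulo 23.

Yes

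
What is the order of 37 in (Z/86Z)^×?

6

The order of 37 must divide φ(86) = φ(2)·φ(43) = 1·42 = 42 = 2 · 3 · 7.
Divisors of 42: 1, 2, 3, 6, 7, 14, 21, 42.
Test each divisor d:
37^1 ≡ 37 (mod 86)
37^2 ≡ 79 (mod 86)
37^3 ≡ 85 (mod 86)
37^6 ≡ 1 (mod 86) ✓
The smallest such exponent is 6, so the order of 37 is 6.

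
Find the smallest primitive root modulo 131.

2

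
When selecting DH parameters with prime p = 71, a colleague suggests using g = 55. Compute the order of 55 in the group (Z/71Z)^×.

70

The order of 55 must divide φ(71) = 71 − 1 = 70 = 2 · 5 · 7.
Divisors of 70: 1, 2, 5, 7, 10, 14, 35, 70.
Evaluate successive powers at the divisors of 70:
55^1 ≡ 55
55^2 ≡ 43
55^5 ≡ 23
55^7 ≡ 66
55^10 ≡ 32
55^14 ≡ 25
55^35 ≡ 70
55^70 ≡ 1
Therefore the multiplicative order of 55 modulo 71 is 70.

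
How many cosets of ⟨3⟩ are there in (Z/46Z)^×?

2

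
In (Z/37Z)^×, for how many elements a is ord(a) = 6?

2

φ(37) = 37 − 1 = 36 = 2^2 · 3^2.
(Z/37Z)^× is cyclic (|G| = 36); a cyclic group of order m has exactly φ(d) elements of each order d | m, and none otherwise.
6 = 2 · 3 divides 36, and φ(6) = 2.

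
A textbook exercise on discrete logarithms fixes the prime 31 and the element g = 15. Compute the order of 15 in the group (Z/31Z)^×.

10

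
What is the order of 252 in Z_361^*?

By Lagrange's theorem, ord_361(252) divides φ(361) = φ(19^2) = 19·(19−1) = 342 = 2 · 3^2 · 19.
Divisors of 342: 1, 2, 3, 6, 9, 18, 19, 38, 57, 114, 171, 342.
Check 252^d mod 361 for each divisor in increasing order:
252^1 ≡ 252 (mod 361)
252^2 ≡ 329 (mod 361)
252^3 ≡ 239 (mod 361)
252^6 ≡ 83 (mod 361)
252^9 ≡ 343 (mod 361)
252^18 ≡ 324 (mod 361)
252^19 ≡ 62 (mod 361)
252^38 ≡ 234 (mod 361)
252^57 ≡ 68 (mod 361)
252^114 ≡ 292 (mod 361)
252^171 ≡ 1 (mod 361) ✓
So ord_361(252) = 171.

171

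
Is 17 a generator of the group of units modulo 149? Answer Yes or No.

No

φ(149) = 149 − 1 = 148 = 2^2 · 37.
Test 17^(148/q) mod 149 for each prime factor q of 148:
17^74 ≡ 1 (mod 149)  [q = 2: ≡ 1 ✗]
17^4 ≡ 81 (mod 149)  [q = 37: ≢ 1 ✓]
17^74 ≡ 1 shows ord(17) | 74, strictly less than φ(149); not a primitive root.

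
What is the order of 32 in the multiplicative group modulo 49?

21

Since 32 ∈ (Z/49Z)^×, its order divides φ(49) = φ(7^2) = 7·(7−1) = 42 = 2 · 3 · 7.
Divisors of 42: 1, 2, 3, 6, 7, 14, 21, 42.
Compute 32^d (mod 49) for the divisors d until we hit 1:
32^1 ≡ 32 (mod 49)
32^2 ≡ 44 (mod 49)
32^3 ≡ 36 (mod 49)
32^6 ≡ 22 (mod 49)
32^7 ≡ 18 (mod 49)
32^14 ≡ 30 (mod 49)
32^21 ≡ 1 (mod 49) ✓
Hence ord(32) = 21.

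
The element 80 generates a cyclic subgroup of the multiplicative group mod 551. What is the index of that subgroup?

4

Since 80 ∈ (Z/551Z)^×, its order divides φ(551) = φ(19·29) = (19−1)·(29−1) = 18·28 = 504 = 2^3 · 3^2 · 7.
Divisors of 504: 1, 2, 3, 4, 6, 7, 8, 9, 12, 14, 18, 21, 24, 28, 36, 42, 56, 63, 72, 84, 126, 168, 252, 504.
Compute 80^d (mod 551) for the divisors d until we hit 1:
80^1 ≡ 80
80^2 ≡ 339
80^3 ≡ 121
80^4 ≡ 313
80^6 ≡ 315
80^7 ≡ 405
80^8 ≡ 442
80^9 ≡ 96
80^12 ≡ 45
80^14 ≡ 378
80^18 ≡ 400
80^21 ≡ 463
80^24 ≡ 372
80^28 ≡ 175
80^36 ≡ 210
80^42 ≡ 30
80^56 ≡ 320
80^63 ≡ 115
80^72 ≡ 20
80^84 ≡ 349
80^126 ≡ 1
The order of 80 is 126, so the subgroup it generates has 126 elements.
The index is φ(551) / ord(80) = 504 / 126 = 4.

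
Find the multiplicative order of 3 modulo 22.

5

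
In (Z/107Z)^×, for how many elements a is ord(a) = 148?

φ(107) = 107 − 1 = 106 = 2 · 53.
(Z/107Z)^× is cyclic (|G| = 106); a cyclic group of order m has exactly φ(d) elements of each order d | m, and none otherwise.
Here 106 is not a multiple of 148, so there are no elements of order 148.

0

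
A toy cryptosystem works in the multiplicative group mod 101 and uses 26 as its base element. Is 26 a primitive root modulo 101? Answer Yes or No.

φ(101) = 101 − 1 = 100 = 2^2 · 5^2.
26 is a primitive root mod 101 iff 26^(φ(101)/q) ≢ 1 for every prime q | φ(101), i.e. q ∈ {2, 5}.
26^50 ≡ 100 (mod 101)  [q = 2: ≢ 1 ✓]
26^20 ≡ 36 (mod 101)  [q = 5: ≢ 1 ✓]
Every test exponent gives a nontrivial residue, hence 26 generates the full group.

Yes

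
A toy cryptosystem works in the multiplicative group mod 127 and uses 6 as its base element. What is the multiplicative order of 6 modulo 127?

126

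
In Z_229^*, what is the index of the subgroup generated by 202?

6

The order of 202 must divide φ(229) = 229 − 1 = 228 = 2^2 · 3 · 19.
Divisors of 228: 1, 2, 3, 4, 6, 12, 19, 38, 57, 76, 114, 228.
Evaluate successive powers at the divisors of 228:
202^1 ≡ 202
202^2 ≡ 42
202^3 ≡ 11
202^4 ≡ 161
202^6 ≡ 121
202^12 ≡ 214
202^19 ≡ 228
202^38 ≡ 1
So ord_229(202) = 38, hence |⟨202⟩| = 38.
Index = |(Z/229Z)^×| / |⟨202⟩| = 228 / 38 = 6.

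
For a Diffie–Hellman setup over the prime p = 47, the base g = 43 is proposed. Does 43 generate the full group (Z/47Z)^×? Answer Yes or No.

Yes

φ(47) = 47 − 1 = 46 = 2 · 23.
43 is a primitive root mod 47 iff 43^(φ(47)/q) ≢ 1 for every prime q | φ(47), i.e. q ∈ {2, 23}.
43^23 ≡ 46 (mod 47)  [q = 2: ≢ 1 ✓]
43^2 ≡ 16 (mod 47)  [q = 23: ≢ 1 ✓]
All checks pass, so 43 has order 46 and is a primitive root modulo 47.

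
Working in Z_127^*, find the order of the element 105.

Since 105 ∈ (Z/127Z)^×, its order divides φ(127) = 127 − 1 = 126 = 2 · 3^2 · 7.
Divisors of 126: 1, 2, 3, 6, 7, 9, 14, 18, 21, 42, 63, 126.
Test each divisor d:
105^1 ≡ 105 (mod 127)
105^2 ≡ 103 (mod 127)
105^3 ≡ 20 (mod 127)
105^6 ≡ 19 (mod 127)
105^7 ≡ 90 (mod 127)
105^9 ≡ 126 (mod 127)
105^14 ≡ 99 (mod 127)
105^18 ≡ 1 (mod 127) ✓
So ord_127(105) = 18.

18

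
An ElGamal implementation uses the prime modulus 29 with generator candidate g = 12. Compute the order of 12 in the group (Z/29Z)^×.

4

By Lagrange's theorem, ord_29(12) divides φ(29) = 29 − 1 = 28 = 2^2 · 7.
Divisors of 28: 1, 2, 4, 7, 14, 28.
Evaluate successive powers at the divisors of 28:
12^1 ≡ 12 (mod 29)
12^2 ≡ 28 (mod 29)
12^4 ≡ 1 (mod 29) ✓
Therefore the multiplicative order of 12 modulo 29 is 4.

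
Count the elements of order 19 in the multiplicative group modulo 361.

φ(361) = φ(19^2) = 19·(19−1) = 342 = 2 · 3^2 · 19.
Since (Z/361Z)^× is cyclic of order 342, the number of elements of order d is φ(d) when d | 342 and 0 otherwise.
19 | 342, and φ(19) = 19 − 1 = 18.

18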